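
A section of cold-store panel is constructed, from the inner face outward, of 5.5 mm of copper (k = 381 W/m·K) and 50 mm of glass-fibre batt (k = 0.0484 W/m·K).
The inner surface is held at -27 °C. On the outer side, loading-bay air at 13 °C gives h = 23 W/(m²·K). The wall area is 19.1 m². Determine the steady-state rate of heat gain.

Q ≈ 710 W

Treating each layer as a thermal resistance in series:
R_copper = L/(kA) = 0.0055/(381×19.1) = 7.558×10^-7 K/W
R_glass-fibre batt = L/(kA) = 0.05/(0.0484×19.1) = 0.05409 K/W
R_outer film = 1/(h_o·A) = 1/(23×19.1) = 0.002276 K/W
R_total = 0.05636 K/W
Q = ΔT / R_total = 40 / 0.05636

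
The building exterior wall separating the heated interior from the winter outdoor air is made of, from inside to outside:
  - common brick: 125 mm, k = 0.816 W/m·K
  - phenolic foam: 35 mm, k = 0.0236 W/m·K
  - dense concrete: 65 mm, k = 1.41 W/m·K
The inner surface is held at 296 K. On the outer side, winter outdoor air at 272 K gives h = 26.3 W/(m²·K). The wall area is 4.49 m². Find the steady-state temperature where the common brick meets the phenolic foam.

Using the resistance-network approach (series):
R_common brick = L/(kA) = 0.125/(0.816×4.49) = 0.03412 K/W
R_phenolic foam = L/(kA) = 0.035/(0.0236×4.49) = 0.3303 K/W
R_dense concrete = L/(kA) = 0.065/(1.41×4.49) = 0.01027 K/W
R_outer film = 1/(h_o·A) = 1/(26.3×4.49) = 0.008468 K/W
R_total = 0.3832 K/W;  Q = ΔT/R_total = 24/0.3832 = 62.64 W
T_interface = T_inner − Q·ΣR(inner→interface) = 296 − 62.6×0.03412

T ≈ 294 K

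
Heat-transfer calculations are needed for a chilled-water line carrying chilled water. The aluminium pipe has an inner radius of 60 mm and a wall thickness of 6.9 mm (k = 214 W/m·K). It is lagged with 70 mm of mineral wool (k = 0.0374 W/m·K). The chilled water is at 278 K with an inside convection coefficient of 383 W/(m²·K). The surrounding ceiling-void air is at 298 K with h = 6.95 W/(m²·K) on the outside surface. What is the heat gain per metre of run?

q′ ≈ 6.21 W/m

For a radial system each layer contributes R = ln(r_out/r_in)/(2πkL); films add R = 1/(hA).
R_inner film = 1/(h_i·2πr₁L) = 1/(383×2π×0.06×1) = 0.006926 K/W
R_aluminium pipe wall = ln(66.9/60)/(2π×214×1) = 8.096×10^-5 K/W
R_mineral wool = ln(136.9/66.9)/(2π×0.0374×1) = 3.047 K/W
R_outer film = 1/(h_o·2πr_oL) = 1/(6.95×2π×0.1369×1) = 0.1673 K/W
R_total = 3.221 K/W
Q = ΔT/R_total = 20/3.221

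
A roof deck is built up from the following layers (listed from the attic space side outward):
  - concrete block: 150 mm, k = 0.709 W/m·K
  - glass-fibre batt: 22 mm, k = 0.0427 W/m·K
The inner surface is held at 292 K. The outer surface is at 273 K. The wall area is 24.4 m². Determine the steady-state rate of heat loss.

Q ≈ 638 W

Model the wall as resistances in series:
R_concrete block = L/(kA) = 0.15/(0.709×24.4) = 0.008671 K/W
R_glass-fibre batt = L/(kA) = 0.022/(0.0427×24.4) = 0.02112 K/W
R_total = 0.02979 K/W
Q = ΔT / R_total = 19 / 0.02979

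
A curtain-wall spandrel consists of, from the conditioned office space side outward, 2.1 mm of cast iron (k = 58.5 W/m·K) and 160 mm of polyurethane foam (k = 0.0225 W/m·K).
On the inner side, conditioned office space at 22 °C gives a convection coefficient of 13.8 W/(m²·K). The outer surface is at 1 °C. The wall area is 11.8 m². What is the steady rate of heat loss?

Q ≈ 34.5 W

Model the wall as resistances in series:
R_inner film = 1/(h_i·A) = 1/(13.8×11.8) = 0.006141 K/W
R_cast iron = L/(kA) = 0.0021/(58.5×11.8) = 3.042×10^-6 K/W
R_polyurethane foam = L/(kA) = 0.16/(0.0225×11.8) = 0.6026 K/W
R_total = 0.6088 K/W
Q = ΔT / R_total = 21 / 0.6088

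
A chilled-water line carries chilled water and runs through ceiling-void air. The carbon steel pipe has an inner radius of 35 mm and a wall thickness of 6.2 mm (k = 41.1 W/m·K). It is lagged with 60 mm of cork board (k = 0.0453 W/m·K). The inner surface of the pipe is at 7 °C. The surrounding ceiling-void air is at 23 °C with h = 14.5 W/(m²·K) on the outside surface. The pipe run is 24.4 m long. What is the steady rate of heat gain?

Treating each annulus and film as a series resistance:
R_carbon steel pipe wall = ln(41.2/35)/(2π×41.1×24.4) = 2.588×10^-5 K/W
R_cork board = ln(101.2/41.2)/(2π×0.0453×24.4) = 0.1294 K/W
R_outer film = 1/(h_o·2πr_oL) = 1/(14.5×2π×0.1012×24.4) = 0.004445 K/W
R_total = 0.1339 K/W
Q = ΔT/R_total = 16/0.1339

Q ≈ 120 W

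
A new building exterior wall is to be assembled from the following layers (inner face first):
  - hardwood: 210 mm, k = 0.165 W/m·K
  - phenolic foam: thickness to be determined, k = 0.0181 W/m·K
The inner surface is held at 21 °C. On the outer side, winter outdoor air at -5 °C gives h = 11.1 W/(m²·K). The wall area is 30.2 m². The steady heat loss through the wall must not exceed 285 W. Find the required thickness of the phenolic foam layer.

Model the wall as resistances in series:
R_hardwood = L/(kA) = 0.21/(0.165×30.2) = 0.04214 K/W
R_outer film = 1/(h_o·A) = 1/(11.1×30.2) = 0.002983 K/W
Sum of the known resistances R_other = 0.04513 K/W
Required total resistance R_tot = ΔT/Q_allow = 26/285 = 0.09123 K/W
R_phenolic foam = R_tot − R_other = 0.0461 K/W
L = R·k·A = 0.0461×0.0181×30.2

L ≈ 25.2 mm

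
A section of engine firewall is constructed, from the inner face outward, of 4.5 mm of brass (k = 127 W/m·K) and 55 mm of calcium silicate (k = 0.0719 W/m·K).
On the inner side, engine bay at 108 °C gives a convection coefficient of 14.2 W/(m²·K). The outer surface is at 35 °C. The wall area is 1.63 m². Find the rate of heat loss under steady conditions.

Using the resistance-network approach (series):
R_inner film = 1/(h_i·A) = 1/(14.2×1.63) = 0.0432 K/W
R_brass = L/(kA) = 0.0045/(127×1.63) = 2.174×10^-5 K/W
R_calcium silicate = L/(kA) = 0.055/(0.0719×1.63) = 0.4693 K/W
R_total = 0.5125 K/W
Q = ΔT / R_total = 73 / 0.5125

Q ≈ 142 W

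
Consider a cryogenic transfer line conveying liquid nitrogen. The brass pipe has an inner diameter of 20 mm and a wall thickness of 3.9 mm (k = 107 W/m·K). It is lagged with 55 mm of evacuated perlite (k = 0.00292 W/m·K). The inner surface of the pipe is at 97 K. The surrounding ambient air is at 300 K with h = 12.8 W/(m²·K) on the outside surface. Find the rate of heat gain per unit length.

Per-layer cylindrical resistances, series-summed:
R_brass pipe wall = ln(13.9/10)/(2π×107×1) = 4.898×10^-4 K/W
R_evacuated perlite = ln(68.9/13.9)/(2π×0.00292×1) = 87.25 K/W
R_outer film = 1/(h_o·2πr_oL) = 1/(12.8×2π×0.0689×1) = 0.1805 K/W
R_total = 87.43 K/W
Q = ΔT/R_total = 203/87.43

q′ ≈ 2.32 W/m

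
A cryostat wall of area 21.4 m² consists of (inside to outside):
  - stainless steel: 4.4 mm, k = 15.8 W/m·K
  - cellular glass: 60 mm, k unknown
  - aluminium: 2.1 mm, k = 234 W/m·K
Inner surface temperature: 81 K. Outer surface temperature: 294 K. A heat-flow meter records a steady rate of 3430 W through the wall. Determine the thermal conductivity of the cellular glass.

Model the wall as resistances in series:
R_stainless steel = L/(kA) = 0.0044/(15.8×21.4) = 1.301×10^-5 K/W
R_aluminium = L/(kA) = 0.0021/(234×21.4) = 4.194×10^-7 K/W
Sum of known resistances R_other = 1.343×10^-5 K/W
Total R = ΔT/Q = 213/3430 = 0.0621 K/W
R_cellular glass = R_total − R_other = 0.06209 K/W
k = L/(R·A) = 0.06/(0.06209×21.4)

k ≈ 0.0452 W/(m·K)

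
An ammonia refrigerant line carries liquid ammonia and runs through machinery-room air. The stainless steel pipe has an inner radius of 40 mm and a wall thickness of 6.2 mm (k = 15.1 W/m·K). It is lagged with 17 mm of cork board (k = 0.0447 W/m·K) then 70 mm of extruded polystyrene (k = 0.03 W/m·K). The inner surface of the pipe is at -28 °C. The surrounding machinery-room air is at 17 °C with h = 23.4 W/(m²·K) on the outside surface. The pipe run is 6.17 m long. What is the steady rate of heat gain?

Treating each annulus and film as a series resistance:
R_stainless steel pipe wall = ln(46.2/40)/(2π×15.1×6.17) = 2.462×10^-4 K/W
R_cork board = ln(63.2/46.2)/(2π×0.0447×6.17) = 0.1808 K/W
R_extruded polystyrene = ln(133.2/63.2)/(2π×0.03×6.17) = 0.641 K/W
R_outer film = 1/(h_o·2πr_oL) = 1/(23.4×2π×0.1332×6.17) = 0.008276 K/W
R_total = 0.8304 K/W
Q = ΔT/R_total = 45/0.8304

Q ≈ 54.2 W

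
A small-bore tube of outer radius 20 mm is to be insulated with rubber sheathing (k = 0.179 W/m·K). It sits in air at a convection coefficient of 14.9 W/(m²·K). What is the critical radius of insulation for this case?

r_cr ≈ 12 mm

For a cylinder r_cr = k/h = 0.179/14.9
r_cr = 12 mm; since the bare radius (20 mm) is above r_cr, any added insulation will reduce heat loss.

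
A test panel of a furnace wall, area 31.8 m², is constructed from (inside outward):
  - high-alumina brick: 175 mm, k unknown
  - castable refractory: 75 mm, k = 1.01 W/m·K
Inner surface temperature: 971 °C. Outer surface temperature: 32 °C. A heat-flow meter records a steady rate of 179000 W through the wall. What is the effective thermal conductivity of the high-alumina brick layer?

k ≈ 1.89 W/(m·K)

Thermal resistances in series:
R_castable refractory = L/(kA) = 0.075/(1.01×31.8) = 0.002335 K/W
Sum of known resistances R_other = 0.002335 K/W
Total R = ΔT/Q = 939/179000 = 0.005246 K/W
R_high-alumina brick = R_total − R_other = 0.002911 K/W
k = L/(R·A) = 0.175/(0.002911×31.8)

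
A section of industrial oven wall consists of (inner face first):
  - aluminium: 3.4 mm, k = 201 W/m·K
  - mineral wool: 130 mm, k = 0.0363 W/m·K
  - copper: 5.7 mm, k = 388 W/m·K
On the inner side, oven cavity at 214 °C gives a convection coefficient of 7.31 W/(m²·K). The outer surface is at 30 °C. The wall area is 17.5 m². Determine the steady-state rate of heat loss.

Q ≈ 866 W

Treating each layer as a thermal resistance in series:
R_inner film = 1/(h_i·A) = 1/(7.31×17.5) = 0.007817 K/W
R_aluminium = L/(kA) = 0.0034/(201×17.5) = 9.666×10^-7 K/W
R_mineral wool = L/(kA) = 0.13/(0.0363×17.5) = 0.2046 K/W
R_copper = L/(kA) = 0.0057/(388×17.5) = 8.395×10^-7 K/W
R_total = 0.2125 K/W
Q = ΔT / R_total = 184 / 0.2125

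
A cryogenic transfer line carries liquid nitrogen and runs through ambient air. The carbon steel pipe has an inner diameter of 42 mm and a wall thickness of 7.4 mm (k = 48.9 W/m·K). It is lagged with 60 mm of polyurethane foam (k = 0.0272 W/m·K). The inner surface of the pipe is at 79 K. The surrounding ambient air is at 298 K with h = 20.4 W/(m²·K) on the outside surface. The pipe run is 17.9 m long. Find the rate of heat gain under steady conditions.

Q ≈ 582 W

Treating each annulus and film as a series resistance:
R_carbon steel pipe wall = ln(28.4/21)/(2π×48.9×17.9) = 5.489×10^-5 K/W
R_polyurethane foam = ln(88.4/28.4)/(2π×0.0272×17.9) = 0.3712 K/W
R_outer film = 1/(h_o·2πr_oL) = 1/(20.4×2π×0.0884×17.9) = 0.00493 K/W
R_total = 0.3762 K/W
Q = ΔT/R_total = 219/0.3762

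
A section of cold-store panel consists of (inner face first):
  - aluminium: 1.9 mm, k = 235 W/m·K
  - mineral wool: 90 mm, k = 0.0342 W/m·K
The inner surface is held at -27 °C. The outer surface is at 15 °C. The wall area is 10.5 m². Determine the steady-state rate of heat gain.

Model the wall as resistances in series:
R_aluminium = L/(kA) = 0.0019/(235×10.5) = 7.7×10^-7 K/W
R_mineral wool = L/(kA) = 0.09/(0.0342×10.5) = 0.2506 K/W
R_total = 0.2506 K/W
Q = ΔT / R_total = 42 / 0.2506

Q ≈ 168 W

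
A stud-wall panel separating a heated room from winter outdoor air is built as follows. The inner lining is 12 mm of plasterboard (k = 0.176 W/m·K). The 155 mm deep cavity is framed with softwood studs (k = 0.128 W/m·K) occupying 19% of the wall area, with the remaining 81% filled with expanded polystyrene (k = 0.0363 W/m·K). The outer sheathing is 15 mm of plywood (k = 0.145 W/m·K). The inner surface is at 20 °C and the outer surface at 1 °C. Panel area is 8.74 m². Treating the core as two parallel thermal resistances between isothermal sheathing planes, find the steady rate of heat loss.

Q ≈ 54.3 W

Sheathing layers in series; stud and cavity paths in parallel between them.
R_inner = 0.012/(0.176×8.74) = 0.007801 K/W
R_stud  = 0.155/(0.128×0.19×8.74) = 0.7292 K/W
R_cav   = 0.155/(0.0363×0.81×8.74) = 0.6032 K/W
1/R_core = 1/R_stud + 1/R_cav → R_core = 0.3301 K/W
R_outer = 0.015/(0.145×8.74) = 0.01184 K/W
R_total = 0.3497 K/W
Q = ΔT/R_total = 19/0.3497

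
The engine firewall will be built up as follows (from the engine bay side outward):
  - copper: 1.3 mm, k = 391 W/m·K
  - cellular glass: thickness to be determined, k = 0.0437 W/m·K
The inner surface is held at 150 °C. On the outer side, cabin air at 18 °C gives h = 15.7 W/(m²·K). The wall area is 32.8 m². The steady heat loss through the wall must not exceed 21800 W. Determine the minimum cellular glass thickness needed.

L ≈ 5.9 mm

Using the resistance-network approach (series):
R_copper = L/(kA) = 0.0013/(391×32.8) = 1.014×10^-7 K/W
R_outer film = 1/(h_o·A) = 1/(15.7×32.8) = 0.001942 K/W
Sum of the known resistances R_other = 0.001942 K/W
Required total resistance R_tot = ΔT/Q_allow = 132/21800 = 0.006055 K/W
R_cellular glass = R_tot − R_other = 0.004113 K/W
L = R·k·A = 0.004113×0.0437×32.8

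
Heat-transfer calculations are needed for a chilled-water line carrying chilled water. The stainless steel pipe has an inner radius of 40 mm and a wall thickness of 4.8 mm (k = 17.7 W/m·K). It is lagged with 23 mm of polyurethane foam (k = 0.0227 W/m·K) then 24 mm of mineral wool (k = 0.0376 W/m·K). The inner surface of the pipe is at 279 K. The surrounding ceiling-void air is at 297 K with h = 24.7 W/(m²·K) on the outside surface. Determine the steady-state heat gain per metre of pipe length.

Cylindrical conduction, so R = ln(r₂/r₁)/(2πkL) per layer, in series:
R_stainless steel pipe wall = ln(44.8/40)/(2π×17.7×1) = 0.001019 K/W
R_polyurethane foam = ln(67.8/44.8)/(2π×0.0227×1) = 2.905 K/W
R_mineral wool = ln(91.8/67.8)/(2π×0.0376×1) = 1.283 K/W
R_outer film = 1/(h_o·2πr_oL) = 1/(24.7×2π×0.0918×1) = 0.07019 K/W
R_total = 4.259 K/W
Q = ΔT/R_total = 18/4.259

q′ ≈ 4.23 W/m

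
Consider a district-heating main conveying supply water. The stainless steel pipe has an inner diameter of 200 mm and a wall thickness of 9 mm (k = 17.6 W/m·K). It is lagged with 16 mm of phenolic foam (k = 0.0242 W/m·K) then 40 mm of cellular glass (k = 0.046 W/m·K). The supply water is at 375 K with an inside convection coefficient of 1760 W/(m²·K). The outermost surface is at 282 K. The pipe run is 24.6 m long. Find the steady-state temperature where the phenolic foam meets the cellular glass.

Treating each annulus and film as a series resistance:
R_inner film = 1/(h_i·2πr₁L) = 1/(1760×2π×0.1×24.6) = 3.676×10^-5 K/W
R_stainless steel pipe wall = ln(109/100)/(2π×17.6×24.6) = 3.168×10^-5 K/W
R_phenolic foam = ln(125/109)/(2π×0.0242×24.6) = 0.03662 K/W
R_cellular glass = ln(165/125)/(2π×0.046×24.6) = 0.03905 K/W
R_total = 0.07573 K/W
Q = ΔT/R_total = 93/0.07573
Q = 1230 W
T_interface = T_inner − Q·ΣR(inner→interface) = 375 − 1230×0.03669

T ≈ 330 K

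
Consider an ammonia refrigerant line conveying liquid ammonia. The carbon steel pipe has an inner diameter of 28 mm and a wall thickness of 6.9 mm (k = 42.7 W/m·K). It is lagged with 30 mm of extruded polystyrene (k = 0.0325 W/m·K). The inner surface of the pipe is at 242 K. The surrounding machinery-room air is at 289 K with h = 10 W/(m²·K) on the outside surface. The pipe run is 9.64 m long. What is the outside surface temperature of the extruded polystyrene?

T ≈ 286 K

Cylindrical conduction, so R = ln(r₂/r₁)/(2πkL) per layer, in series:
R_carbon steel pipe wall = ln(20.9/14)/(2π×42.7×9.64) = 1.549×10^-4 K/W
R_extruded polystyrene = ln(50.9/20.9)/(2π×0.0325×9.64) = 0.4522 K/W
R_outer film = 1/(h_o·2πr_oL) = 1/(10×2π×0.0509×9.64) = 0.03244 K/W
R_total = 0.4848 K/W
Q = ΔT/R_total = 47/0.4848
Q = 97 W
T_interface = T_inner + Q·ΣR(inner→interface) = 242 + 97×0.4523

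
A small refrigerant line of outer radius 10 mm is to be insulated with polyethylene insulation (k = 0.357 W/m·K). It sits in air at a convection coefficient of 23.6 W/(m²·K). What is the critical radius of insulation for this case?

For a cylinder r_cr = k/h = 0.357/23.6
r_cr = 15.1 mm; since the bare radius (10 mm) is below r_cr, adding a thin layer of insulation will *increase* heat loss.

r_cr ≈ 15.1 mm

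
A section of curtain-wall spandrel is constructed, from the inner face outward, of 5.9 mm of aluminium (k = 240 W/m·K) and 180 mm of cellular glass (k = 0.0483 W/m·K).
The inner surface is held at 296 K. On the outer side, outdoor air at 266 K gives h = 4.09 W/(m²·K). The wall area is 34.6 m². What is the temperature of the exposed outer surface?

Treating each layer as a thermal resistance in series:
R_aluminium = L/(kA) = 0.0059/(240×34.6) = 7.105×10^-7 K/W
R_cellular glass = L/(kA) = 0.18/(0.0483×34.6) = 0.1077 K/W
R_outer film = 1/(h_o·A) = 1/(4.09×34.6) = 0.007066 K/W
R_total = 0.1148 K/W;  Q = ΔT/R_total = 30/0.1148 = 261.4 W
T_interface = T_inner − Q·ΣR(inner→interface) = 296 − 261×0.1077

T ≈ 268 K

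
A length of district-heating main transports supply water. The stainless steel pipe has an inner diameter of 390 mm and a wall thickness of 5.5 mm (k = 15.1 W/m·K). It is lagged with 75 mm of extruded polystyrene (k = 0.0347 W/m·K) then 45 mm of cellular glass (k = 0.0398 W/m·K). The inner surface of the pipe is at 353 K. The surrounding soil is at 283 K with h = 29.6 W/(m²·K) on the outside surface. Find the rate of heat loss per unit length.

q′ ≈ 33.7 W/m

Per-layer cylindrical resistances, series-summed:
R_stainless steel pipe wall = ln(200.5/195)/(2π×15.1×1) = 2.932×10^-4 K/W
R_extruded polystyrene = ln(275.5/200.5)/(2π×0.0347×1) = 1.457 K/W
R_cellular glass = ln(320.5/275.5)/(2π×0.0398×1) = 0.605 K/W
R_outer film = 1/(h_o·2πr_oL) = 1/(29.6×2π×0.3205×1) = 0.01678 K/W
R_total = 2.08 K/W
Q = ΔT/R_total = 70/2.08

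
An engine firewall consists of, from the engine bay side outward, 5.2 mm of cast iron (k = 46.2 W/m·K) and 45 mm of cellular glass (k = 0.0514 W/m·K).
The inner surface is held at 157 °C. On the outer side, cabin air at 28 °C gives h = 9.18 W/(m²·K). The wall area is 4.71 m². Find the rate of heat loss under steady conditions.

Q ≈ 617 W

Series thermal resistances:
R_cast iron = L/(kA) = 0.0052/(46.2×4.71) = 2.39×10^-5 K/W
R_cellular glass = L/(kA) = 0.045/(0.0514×4.71) = 0.1859 K/W
R_outer film = 1/(h_o·A) = 1/(9.18×4.71) = 0.02313 K/W
R_total = 0.209 K/W
Q = ΔT / R_total = 129 / 0.209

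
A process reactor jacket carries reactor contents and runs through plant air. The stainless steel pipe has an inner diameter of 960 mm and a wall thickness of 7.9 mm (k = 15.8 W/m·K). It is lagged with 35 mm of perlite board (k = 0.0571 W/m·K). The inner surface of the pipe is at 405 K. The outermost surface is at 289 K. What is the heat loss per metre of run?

q′ ≈ 600 W/m

Radial resistances (cylindrical: R_cond = ln(r_o/r_i)/(2πkL), R_conv = 1/(h·2πrL)):
R_stainless steel pipe wall = ln(487.9/480)/(2π×15.8×1) = 1.644×10^-4 K/W
R_perlite board = ln(522.9/487.9)/(2π×0.0571×1) = 0.1931 K/W
R_total = 0.1933 K/W
Q = ΔT/R_total = 116/0.1933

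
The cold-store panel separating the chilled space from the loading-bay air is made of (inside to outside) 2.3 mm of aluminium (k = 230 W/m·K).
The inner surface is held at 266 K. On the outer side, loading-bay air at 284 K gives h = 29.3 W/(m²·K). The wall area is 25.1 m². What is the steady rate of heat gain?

Thermal resistances in series:
R_aluminium = L/(kA) = 0.0023/(230×25.1) = 3.984×10^-7 K/W
R_outer film = 1/(h_o·A) = 1/(29.3×25.1) = 0.00136 K/W
R_total = 0.00136 K/W
Q = ΔT / R_total = 18 / 0.00136

Q ≈ 13200 W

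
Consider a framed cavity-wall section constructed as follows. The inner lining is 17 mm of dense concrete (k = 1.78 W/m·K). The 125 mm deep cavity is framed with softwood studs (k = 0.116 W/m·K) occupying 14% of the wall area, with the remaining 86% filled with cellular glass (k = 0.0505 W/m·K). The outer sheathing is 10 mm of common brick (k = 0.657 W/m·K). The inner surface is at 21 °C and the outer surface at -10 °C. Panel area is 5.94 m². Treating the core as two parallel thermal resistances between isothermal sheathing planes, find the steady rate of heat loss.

Q ≈ 86.9 W

Sheathing layers in series; stud and cavity paths in parallel between them.
R_inner = 0.017/(1.78×5.94) = 0.001608 K/W
R_stud  = 0.125/(0.116×0.14×5.94) = 1.296 K/W
R_cav   = 0.125/(0.0505×0.86×5.94) = 0.4845 K/W
1/R_core = 1/R_stud + 1/R_cav → R_core = 0.3527 K/W
R_outer = 0.01/(0.657×5.94) = 0.002562 K/W
R_total = 0.3568 K/W
Q = ΔT/R_total = 31/0.3568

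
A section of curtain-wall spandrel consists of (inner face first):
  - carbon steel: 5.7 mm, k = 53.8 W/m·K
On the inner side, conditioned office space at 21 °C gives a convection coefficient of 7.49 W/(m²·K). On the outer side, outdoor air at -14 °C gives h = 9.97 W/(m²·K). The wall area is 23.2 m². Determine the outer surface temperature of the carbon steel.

T ≈ 1.01 °C

Using the resistance-network approach (series):
R_inner film = 1/(h_i·A) = 1/(7.49×23.2) = 0.005755 K/W
R_carbon steel = L/(kA) = 0.0057/(53.8×23.2) = 4.567×10^-6 K/W
R_outer film = 1/(h_o·A) = 1/(9.97×23.2) = 0.004323 K/W
R_total = 0.01008 K/W;  Q = ΔT/R_total = 35/0.01008 = 3471 W
T_interface = T_inner − Q·ΣR(inner→interface) = 21 − 3470×0.005759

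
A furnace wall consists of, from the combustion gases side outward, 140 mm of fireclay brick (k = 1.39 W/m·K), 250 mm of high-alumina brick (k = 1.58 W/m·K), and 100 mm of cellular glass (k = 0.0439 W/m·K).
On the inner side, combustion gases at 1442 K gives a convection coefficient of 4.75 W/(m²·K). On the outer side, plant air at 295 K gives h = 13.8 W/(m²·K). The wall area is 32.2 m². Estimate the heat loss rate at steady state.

Q ≈ 13100 W

Treating each layer as a thermal resistance in series:
R_inner film = 1/(h_i·A) = 1/(4.75×32.2) = 0.006538 K/W
R_fireclay brick = L/(kA) = 0.14/(1.39×32.2) = 0.003128 K/W
R_high-alumina brick = L/(kA) = 0.25/(1.58×32.2) = 0.004914 K/W
R_cellular glass = L/(kA) = 0.1/(0.0439×32.2) = 0.07074 K/W
R_outer film = 1/(h_o·A) = 1/(13.8×32.2) = 0.00225 K/W
R_total = 0.08757 K/W
Q = ΔT / R_total = 1147 / 0.08757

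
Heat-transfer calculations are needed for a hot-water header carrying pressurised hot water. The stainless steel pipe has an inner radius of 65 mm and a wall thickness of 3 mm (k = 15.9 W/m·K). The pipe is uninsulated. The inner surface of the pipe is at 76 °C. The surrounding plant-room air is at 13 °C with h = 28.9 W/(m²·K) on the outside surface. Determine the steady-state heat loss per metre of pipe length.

Per-layer cylindrical resistances, series-summed:
R_stainless steel pipe wall = ln(68/65)/(2π×15.9×1) = 4.516×10^-4 K/W
R_outer film = 1/(h_o·2πr_oL) = 1/(28.9×2π×0.068×1) = 0.08099 K/W
R_total = 0.08144 K/W
Q = ΔT/R_total = 63/0.08144

q′ ≈ 774 W/m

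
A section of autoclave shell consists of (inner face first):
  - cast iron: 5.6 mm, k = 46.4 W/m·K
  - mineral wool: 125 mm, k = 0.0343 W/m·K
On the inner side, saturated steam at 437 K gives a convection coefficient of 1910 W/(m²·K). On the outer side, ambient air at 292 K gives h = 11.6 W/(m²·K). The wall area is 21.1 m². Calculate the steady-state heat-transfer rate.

Q ≈ 820 W

Using the resistance-network approach (series):
R_inner film = 1/(h_i·A) = 1/(1910×21.1) = 2.481×10^-5 K/W
R_cast iron = L/(kA) = 0.0056/(46.4×21.1) = 5.72×10^-6 K/W
R_mineral wool = L/(kA) = 0.125/(0.0343×21.1) = 0.1727 K/W
R_outer film = 1/(h_o·A) = 1/(11.6×21.1) = 0.004086 K/W
R_total = 0.1768 K/W
Q = ΔT / R_total = 145 / 0.1768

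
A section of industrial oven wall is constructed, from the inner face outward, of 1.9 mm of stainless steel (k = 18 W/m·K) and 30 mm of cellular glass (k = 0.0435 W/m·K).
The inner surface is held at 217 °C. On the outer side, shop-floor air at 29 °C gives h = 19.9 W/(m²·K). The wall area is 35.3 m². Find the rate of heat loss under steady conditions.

Q ≈ 8970 W

Thermal resistances in series:
R_stainless steel = L/(kA) = 0.0019/(18×35.3) = 2.99×10^-6 K/W
R_cellular glass = L/(kA) = 0.03/(0.0435×35.3) = 0.01954 K/W
R_outer film = 1/(h_o·A) = 1/(19.9×35.3) = 0.001424 K/W
R_total = 0.02096 K/W
Q = ΔT / R_total = 188 / 0.02096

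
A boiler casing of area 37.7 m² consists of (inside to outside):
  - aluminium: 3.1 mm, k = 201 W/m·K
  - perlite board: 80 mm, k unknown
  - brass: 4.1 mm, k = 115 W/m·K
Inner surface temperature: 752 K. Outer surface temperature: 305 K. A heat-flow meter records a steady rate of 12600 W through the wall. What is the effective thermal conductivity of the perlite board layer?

k ≈ 0.0598 W/(m·K)

Treating each layer as a thermal resistance in series:
R_aluminium = L/(kA) = 0.0031/(201×37.7) = 4.091×10^-7 K/W
R_brass = L/(kA) = 0.0041/(115×37.7) = 9.457×10^-7 K/W
Sum of known resistances R_other = 1.355×10^-6 K/W
Total R = ΔT/Q = 447/12600 = 0.03548 K/W
R_perlite board = R_total − R_other = 0.03547 K/W
k = L/(R·A) = 0.08/(0.03547×37.7)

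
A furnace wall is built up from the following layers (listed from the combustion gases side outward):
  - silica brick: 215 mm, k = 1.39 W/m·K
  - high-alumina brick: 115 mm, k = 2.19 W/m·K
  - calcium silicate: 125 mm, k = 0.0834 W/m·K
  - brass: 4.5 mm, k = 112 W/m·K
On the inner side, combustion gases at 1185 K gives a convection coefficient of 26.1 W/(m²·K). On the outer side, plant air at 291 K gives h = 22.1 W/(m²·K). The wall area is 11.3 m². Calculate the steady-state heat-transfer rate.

Q ≈ 5640 W

Series thermal resistances:
R_inner film = 1/(h_i·A) = 1/(26.1×11.3) = 0.003391 K/W
R_silica brick = L/(kA) = 0.215/(1.39×11.3) = 0.01369 K/W
R_high-alumina brick = L/(kA) = 0.115/(2.19×11.3) = 0.004647 K/W
R_calcium silicate = L/(kA) = 0.125/(0.0834×11.3) = 0.1326 K/W
R_brass = L/(kA) = 0.0045/(112×11.3) = 3.556×10^-6 K/W
R_outer film = 1/(h_o·A) = 1/(22.1×11.3) = 0.004004 K/W
R_total = 0.1584 K/W
Q = ΔT / R_total = 894 / 0.1584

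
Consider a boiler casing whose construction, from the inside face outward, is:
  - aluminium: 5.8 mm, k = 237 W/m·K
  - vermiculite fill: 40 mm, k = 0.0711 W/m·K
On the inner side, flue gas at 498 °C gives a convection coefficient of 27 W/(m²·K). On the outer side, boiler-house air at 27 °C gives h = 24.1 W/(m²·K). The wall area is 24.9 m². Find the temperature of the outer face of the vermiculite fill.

Model the wall as resistances in series:
R_inner film = 1/(h_i·A) = 1/(27×24.9) = 0.001487 K/W
R_aluminium = L/(kA) = 0.0058/(237×24.9) = 9.828×10^-7 K/W
R_vermiculite fill = L/(kA) = 0.04/(0.0711×24.9) = 0.02259 K/W
R_outer film = 1/(h_o·A) = 1/(24.1×24.9) = 0.001666 K/W
R_total = 0.02575 K/W;  Q = ΔT/R_total = 471/0.02575 = 18290 W
T_interface = T_inner − Q·ΣR(inner→interface) = 498 − 18300×0.02408

T ≈ 57.5 °C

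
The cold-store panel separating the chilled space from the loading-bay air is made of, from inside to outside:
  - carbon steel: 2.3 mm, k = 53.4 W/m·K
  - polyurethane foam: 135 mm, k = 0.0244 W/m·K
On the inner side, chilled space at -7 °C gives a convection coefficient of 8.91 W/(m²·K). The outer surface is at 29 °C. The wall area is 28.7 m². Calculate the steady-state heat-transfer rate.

Thermal resistances in series:
R_inner film = 1/(h_i·A) = 1/(8.91×28.7) = 0.003911 K/W
R_carbon steel = L/(kA) = 0.0023/(53.4×28.7) = 1.501×10^-6 K/W
R_polyurethane foam = L/(kA) = 0.135/(0.0244×28.7) = 0.1928 K/W
R_total = 0.1967 K/W
Q = ΔT / R_total = 36 / 0.1967

Q ≈ 183 W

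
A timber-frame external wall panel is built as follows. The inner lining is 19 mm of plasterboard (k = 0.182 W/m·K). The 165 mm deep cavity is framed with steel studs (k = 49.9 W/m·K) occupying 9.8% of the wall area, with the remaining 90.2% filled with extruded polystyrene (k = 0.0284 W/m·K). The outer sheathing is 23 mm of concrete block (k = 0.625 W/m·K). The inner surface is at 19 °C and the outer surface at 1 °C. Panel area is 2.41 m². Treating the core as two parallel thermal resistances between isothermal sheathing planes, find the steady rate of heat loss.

Q ≈ 248 W

Sheathing layers in series; stud and cavity paths in parallel between them.
R_inner = 0.019/(0.182×2.41) = 0.04332 K/W
R_stud  = 0.165/(49.9×0.098×2.41) = 0.014 K/W
R_cav   = 0.165/(0.0284×0.902×2.41) = 2.673 K/W
1/R_core = 1/R_stud + 1/R_cav → R_core = 0.01393 K/W
R_outer = 0.023/(0.625×2.41) = 0.01527 K/W
R_total = 0.07251 K/W
Q = ΔT/R_total = 18/0.07251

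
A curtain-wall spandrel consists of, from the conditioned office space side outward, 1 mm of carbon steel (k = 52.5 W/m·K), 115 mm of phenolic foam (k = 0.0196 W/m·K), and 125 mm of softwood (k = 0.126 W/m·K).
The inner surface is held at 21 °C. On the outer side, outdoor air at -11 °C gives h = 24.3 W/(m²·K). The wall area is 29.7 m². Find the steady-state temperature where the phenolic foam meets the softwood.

Model the wall as resistances in series:
R_carbon steel = L/(kA) = 0.001/(52.5×29.7) = 6.413×10^-7 K/W
R_phenolic foam = L/(kA) = 0.115/(0.0196×29.7) = 0.1976 K/W
R_softwood = L/(kA) = 0.125/(0.126×29.7) = 0.0334 K/W
R_outer film = 1/(h_o·A) = 1/(24.3×29.7) = 0.001386 K/W
R_total = 0.2323 K/W;  Q = ΔT/R_total = 32/0.2323 = 137.7 W
T_interface = T_inner − Q·ΣR(inner→interface) = 21 − 138×0.1976

T ≈ -6.21 °C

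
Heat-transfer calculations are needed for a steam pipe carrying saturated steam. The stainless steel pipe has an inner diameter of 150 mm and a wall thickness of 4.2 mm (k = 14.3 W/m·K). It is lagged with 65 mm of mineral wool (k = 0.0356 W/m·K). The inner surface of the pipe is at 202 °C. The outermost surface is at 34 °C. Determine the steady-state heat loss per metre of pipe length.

q′ ≈ 62.7 W/m

Radial resistances (cylindrical: R_cond = ln(r_o/r_i)/(2πkL), R_conv = 1/(h·2πrL)):
R_stainless steel pipe wall = ln(79.2/75)/(2π×14.3×1) = 6.064×10^-4 K/W
R_mineral wool = ln(144.2/79.2)/(2π×0.0356×1) = 2.679 K/W
R_total = 2.68 K/W
Q = ΔT/R_total = 168/2.68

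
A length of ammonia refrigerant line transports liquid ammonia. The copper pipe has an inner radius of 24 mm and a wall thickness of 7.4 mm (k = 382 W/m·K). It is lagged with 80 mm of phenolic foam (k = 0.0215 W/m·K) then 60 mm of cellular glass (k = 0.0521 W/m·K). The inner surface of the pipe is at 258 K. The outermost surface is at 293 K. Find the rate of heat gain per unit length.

Radial resistances (cylindrical: R_cond = ln(r_o/r_i)/(2πkL), R_conv = 1/(h·2πrL)):
R_copper pipe wall = ln(31.4/24)/(2π×382×1) = 1.12×10^-4 K/W
R_phenolic foam = ln(111.4/31.4)/(2π×0.0215×1) = 9.374 K/W
R_cellular glass = ln(171.4/111.4)/(2π×0.0521×1) = 1.316 K/W
R_total = 10.69 K/W
Q = ΔT/R_total = 35/10.69

q′ ≈ 3.27 W/m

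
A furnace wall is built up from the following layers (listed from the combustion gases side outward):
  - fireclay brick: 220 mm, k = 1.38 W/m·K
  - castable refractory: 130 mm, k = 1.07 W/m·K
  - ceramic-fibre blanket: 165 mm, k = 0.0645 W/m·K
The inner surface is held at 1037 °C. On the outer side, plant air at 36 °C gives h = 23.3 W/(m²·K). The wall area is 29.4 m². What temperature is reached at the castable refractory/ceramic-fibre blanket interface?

T ≈ 939 °C

Series thermal resistances:
R_fireclay brick = L/(kA) = 0.22/(1.38×29.4) = 0.005422 K/W
R_castable refractory = L/(kA) = 0.13/(1.07×29.4) = 0.004132 K/W
R_ceramic-fibre blanket = L/(kA) = 0.165/(0.0645×29.4) = 0.08701 K/W
R_outer film = 1/(h_o·A) = 1/(23.3×29.4) = 0.00146 K/W
R_total = 0.09803 K/W;  Q = ΔT/R_total = 1001/0.09803 = 10210 W
T_interface = T_inner − Q·ΣR(inner→interface) = 1037 − 10200×0.009555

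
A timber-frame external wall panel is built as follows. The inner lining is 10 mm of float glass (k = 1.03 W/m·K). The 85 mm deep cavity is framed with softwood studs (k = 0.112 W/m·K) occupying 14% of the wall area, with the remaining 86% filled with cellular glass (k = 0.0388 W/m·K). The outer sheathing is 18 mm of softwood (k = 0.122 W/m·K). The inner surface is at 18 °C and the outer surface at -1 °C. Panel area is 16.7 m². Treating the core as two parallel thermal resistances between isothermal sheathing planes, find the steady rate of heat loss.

Q ≈ 168 W

Sheathing layers in series; stud and cavity paths in parallel between them.
R_inner = 0.01/(1.03×16.7) = 5.814×10^-4 K/W
R_stud  = 0.085/(0.112×0.14×16.7) = 0.3246 K/W
R_cav   = 0.085/(0.0388×0.86×16.7) = 0.1525 K/W
1/R_core = 1/R_stud + 1/R_cav → R_core = 0.1038 K/W
R_outer = 0.018/(0.122×16.7) = 0.008835 K/W
R_total = 0.1132 K/W
Q = ΔT/R_total = 19/0.1132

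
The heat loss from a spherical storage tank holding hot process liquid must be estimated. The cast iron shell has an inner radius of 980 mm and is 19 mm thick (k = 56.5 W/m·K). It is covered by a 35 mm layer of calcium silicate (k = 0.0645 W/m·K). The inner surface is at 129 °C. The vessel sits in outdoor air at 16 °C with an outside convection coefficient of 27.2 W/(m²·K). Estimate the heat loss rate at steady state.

Q ≈ 2540 W

For a spherical shell R = (1/r₁ − 1/r₂)/(4πk); film R = 1/(h·4πr²). In series:
R_cast iron shell = (1/0.98 − 1/0.999)/(4π×56.5) = 2.733×10^-5 K/W
R_calcium silicate = (1/0.999 − 1/1.034)/(4π×0.0645) = 0.0418 K/W
R_outer film = 1/(h·4πr_o²) = 1/(27.2×4π×1.034²) = 0.002736 K/W
R_total = 0.04457 K/W
Q = ΔT/R_total = 113/0.04457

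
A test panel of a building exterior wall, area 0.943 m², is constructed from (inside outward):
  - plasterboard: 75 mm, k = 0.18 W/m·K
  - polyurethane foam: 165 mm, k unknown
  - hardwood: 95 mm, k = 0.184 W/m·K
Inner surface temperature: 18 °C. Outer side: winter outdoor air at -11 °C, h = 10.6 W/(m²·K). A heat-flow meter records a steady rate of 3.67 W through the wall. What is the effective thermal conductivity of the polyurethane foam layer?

k ≈ 0.0257 W/(m·K)

Thermal resistances in series:
R_plasterboard = L/(kA) = 0.075/(0.18×0.943) = 0.4419 K/W
R_hardwood = L/(kA) = 0.095/(0.184×0.943) = 0.5475 K/W
R_outer film = 1/(h_o·A) = 1/(10.6×0.943) = 0.1 K/W
Sum of known resistances R_other = 1.089 K/W
Total R = ΔT/Q = 29/3.67 = 7.902 K/W
R_polyurethane foam = R_total − R_other = 6.813 K/W
k = L/(R·A) = 0.165/(6.813×0.943)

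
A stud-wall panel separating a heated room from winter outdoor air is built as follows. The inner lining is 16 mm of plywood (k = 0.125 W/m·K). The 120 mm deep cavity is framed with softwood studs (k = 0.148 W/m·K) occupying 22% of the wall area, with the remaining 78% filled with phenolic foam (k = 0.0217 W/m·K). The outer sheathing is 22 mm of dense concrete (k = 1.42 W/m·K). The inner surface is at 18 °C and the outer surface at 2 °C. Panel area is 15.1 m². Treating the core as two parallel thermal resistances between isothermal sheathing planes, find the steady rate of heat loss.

Sheathing layers in series; stud and cavity paths in parallel between them.
R_inner = 0.016/(0.125×15.1) = 0.008477 K/W
R_stud  = 0.12/(0.148×0.22×15.1) = 0.2441 K/W
R_cav   = 0.12/(0.0217×0.78×15.1) = 0.4695 K/W
1/R_core = 1/R_stud + 1/R_cav → R_core = 0.1606 K/W
R_outer = 0.022/(1.42×15.1) = 0.001026 K/W
R_total = 0.1701 K/W
Q = ΔT/R_total = 16/0.1701

Q ≈ 94.1 W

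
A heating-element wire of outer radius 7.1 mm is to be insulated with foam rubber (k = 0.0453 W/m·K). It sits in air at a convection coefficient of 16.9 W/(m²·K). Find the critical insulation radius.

r_cr ≈ 2.68 mm

For a cylinder r_cr = k/h = 0.0453/16.9
r_cr = 2.68 mm; since the bare radius (7.1 mm) is above r_cr, any added insulation will reduce heat loss.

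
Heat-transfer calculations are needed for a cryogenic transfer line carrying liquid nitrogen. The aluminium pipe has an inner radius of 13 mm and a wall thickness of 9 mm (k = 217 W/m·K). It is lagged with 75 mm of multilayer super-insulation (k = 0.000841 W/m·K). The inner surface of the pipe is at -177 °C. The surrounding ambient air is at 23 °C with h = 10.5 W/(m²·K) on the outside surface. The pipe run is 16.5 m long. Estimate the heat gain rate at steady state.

Q ≈ 11.7 W

For a radial system each layer contributes R = ln(r_out/r_in)/(2πkL); films add R = 1/(hA).
R_aluminium pipe wall = ln(22/13)/(2π×217×16.5) = 2.339×10^-5 K/W
R_multilayer super-insulation = ln(97/22)/(2π×0.000841×16.5) = 17.02 K/W
R_outer film = 1/(h_o·2πr_oL) = 1/(10.5×2π×0.097×16.5) = 0.009471 K/W
R_total = 17.03 K/W
Q = ΔT/R_total = 200/17.03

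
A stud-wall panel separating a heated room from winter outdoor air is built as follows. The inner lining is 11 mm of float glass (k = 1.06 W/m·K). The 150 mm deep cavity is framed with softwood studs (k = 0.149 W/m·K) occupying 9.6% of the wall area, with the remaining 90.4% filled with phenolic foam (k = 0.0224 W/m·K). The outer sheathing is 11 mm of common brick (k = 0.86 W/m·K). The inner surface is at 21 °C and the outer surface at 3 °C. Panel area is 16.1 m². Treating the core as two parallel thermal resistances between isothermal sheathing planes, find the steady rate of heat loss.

Q ≈ 66.4 W

Sheathing layers in series; stud and cavity paths in parallel between them.
R_inner = 0.011/(1.06×16.1) = 6.446×10^-4 K/W
R_stud  = 0.15/(0.149×0.096×16.1) = 0.6513 K/W
R_cav   = 0.15/(0.0224×0.904×16.1) = 0.4601 K/W
1/R_core = 1/R_stud + 1/R_cav → R_core = 0.2696 K/W
R_outer = 0.011/(0.86×16.1) = 7.945×10^-4 K/W
R_total = 0.2711 K/W
Q = ΔT/R_total = 18/0.2711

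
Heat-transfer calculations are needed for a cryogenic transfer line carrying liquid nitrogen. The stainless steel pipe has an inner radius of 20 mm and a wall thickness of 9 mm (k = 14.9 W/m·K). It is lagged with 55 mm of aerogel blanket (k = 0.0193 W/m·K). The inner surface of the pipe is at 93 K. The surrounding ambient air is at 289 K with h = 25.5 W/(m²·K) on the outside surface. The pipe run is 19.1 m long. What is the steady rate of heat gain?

Cylindrical conduction, so R = ln(r₂/r₁)/(2πkL) per layer, in series:
R_stainless steel pipe wall = ln(29/20)/(2π×14.9×19.1) = 2.078×10^-4 K/W
R_aerogel blanket = ln(84/29)/(2π×0.0193×19.1) = 0.4592 K/W
R_outer film = 1/(h_o·2πr_oL) = 1/(25.5×2π×0.084×19.1) = 0.00389 K/W
R_total = 0.4633 K/W
Q = ΔT/R_total = 196/0.4633

Q ≈ 423 W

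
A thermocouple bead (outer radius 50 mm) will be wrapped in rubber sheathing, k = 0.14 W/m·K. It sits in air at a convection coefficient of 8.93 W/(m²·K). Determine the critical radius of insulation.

r_cr ≈ 31.4 mm

For a sphere r_cr = 2k/h = 2×0.14/8.93
r_cr = 31.4 mm; since the bare radius (50 mm) is above r_cr, any added insulation will reduce heat loss.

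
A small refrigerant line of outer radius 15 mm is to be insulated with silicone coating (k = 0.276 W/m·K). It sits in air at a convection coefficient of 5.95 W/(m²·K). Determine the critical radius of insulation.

For a cylinder r_cr = k/h = 0.276/5.95
r_cr = 46.4 mm; since the bare radius (15 mm) is below r_cr, adding a thin layer of insulation will *increase* heat loss.

r_cr ≈ 46.4 mm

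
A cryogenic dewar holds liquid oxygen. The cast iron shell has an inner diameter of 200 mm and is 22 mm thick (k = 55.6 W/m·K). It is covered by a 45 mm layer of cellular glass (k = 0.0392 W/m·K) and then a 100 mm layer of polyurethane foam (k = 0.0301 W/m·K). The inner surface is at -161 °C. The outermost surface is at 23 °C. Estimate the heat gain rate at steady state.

Q ≈ 17.7 W

For a spherical shell R = (1/r₁ − 1/r₂)/(4πk); film R = 1/(h·4πr²). In series:
R_cast iron shell = (1/0.1 − 1/0.122)/(4π×55.6) = 0.002581 K/W
R_cellular glass = (1/0.122 − 1/0.167)/(4π×0.0392) = 4.484 K/W
R_polyurethane foam = (1/0.167 − 1/0.267)/(4π×0.0301) = 5.929 K/W
R_total = 10.42 K/W
Q = ΔT/R_total = 184/10.42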